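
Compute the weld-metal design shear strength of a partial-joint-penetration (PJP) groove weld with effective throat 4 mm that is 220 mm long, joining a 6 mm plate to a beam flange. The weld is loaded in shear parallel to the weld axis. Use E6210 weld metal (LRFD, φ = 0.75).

E62XX → F_EXX = 620 MPa.
Effective throat (given) t_e = 4 mm.
A_we = 4 × 220 = 880 mm².
F_nw = 0.6 F_EXX = 372 MPa.
φR_n = 0.75 × 372 × 880 × 10⁻³ = 245.5 kN.

φR_n ≈ 246 kN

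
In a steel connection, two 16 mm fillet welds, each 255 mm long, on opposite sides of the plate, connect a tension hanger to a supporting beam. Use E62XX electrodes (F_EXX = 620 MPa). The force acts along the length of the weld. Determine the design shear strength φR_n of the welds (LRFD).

Effective throat t_e = 0.707 × 16 = 11.31 mm.
Total length L = 510 mm; A_we = 11.31 × 510 = 5769 mm².
F_nw = 0.6 F_EXX = 0.6 × 620 = 372 MPa.
φR_n = 0.75 × 372 × 5769 × 10⁻³ = 1610 kN.

φR_n ≈ 1610 kN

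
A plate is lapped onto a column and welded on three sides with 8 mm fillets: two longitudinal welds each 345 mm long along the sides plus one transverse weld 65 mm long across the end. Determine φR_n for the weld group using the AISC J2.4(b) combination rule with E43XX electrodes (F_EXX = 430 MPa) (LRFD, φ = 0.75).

t_e = 0.707 × 8 = 5.656 mm.
R_nwl = 0.6 × 430 × 5.656 × 690 × 10⁻³ = 1007 kN (longitudinal, 2 welds).
R_nwt = 0.6 × 430 × 5.656 × 65 × 10⁻³ = 94.85 kN (transverse, base value).
(i) R_nwl + R_nwt = 1102 kN; (ii) 0.85 R_nwl + 1.5 R_nwt = 998.1 kN.
R_n = max = 1102 kN [governs: (i)]; φR_n = 826.3 kN.

φR_n ≈ 826 kN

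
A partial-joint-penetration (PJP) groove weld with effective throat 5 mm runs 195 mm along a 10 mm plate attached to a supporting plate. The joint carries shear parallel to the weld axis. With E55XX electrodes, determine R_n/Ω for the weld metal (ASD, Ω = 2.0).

R_n/Ω ≈ 161 kN

E55XX → F_EXX = 550 MPa.
Effective throat (given) t_e = 5 mm.
A_we = 5 × 195 = 975 mm².
F_nw = 0.6 F_EXX = 330 MPa.
R_n/Ω = (330 × 975) / 2.0 × 10⁻³ = 160.9 kN.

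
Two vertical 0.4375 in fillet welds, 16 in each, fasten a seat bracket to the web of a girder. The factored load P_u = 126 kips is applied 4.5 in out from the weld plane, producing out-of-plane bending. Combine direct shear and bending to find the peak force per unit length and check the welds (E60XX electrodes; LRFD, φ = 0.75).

E60XX → F_EXX = 60 ksi.
L_w = 2 × 16 = 32 in; section modulus (unit throat) S = 2 × L²/6 = 85.33 in².
Direct shear f_v = P/L_w = 126/32 = 3.938 kip/in.
Moment M = P × e = 126 × 4.5 = 567 kip·in; bending f_b = M/S = 6.645 kip/in.
f_max = √(f_v² + f_b²) = √(3.938² + 6.645²) = 7.724 kip/in.
φr_n = 0.75 × 0.6 × 60 × (0.707 × 0.4375) = 8.351 kip/in → adequate.

f_max ≈ 7.72 kip/in; adequate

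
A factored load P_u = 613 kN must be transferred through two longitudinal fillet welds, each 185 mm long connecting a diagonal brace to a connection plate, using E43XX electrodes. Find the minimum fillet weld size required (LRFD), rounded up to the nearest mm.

w = 13 mm

E43XX → F_EXX = 430 MPa.
Total weld length L = 370 mm.
Required throat t_e = P_u / (φ × 0.6 F_EXX × L) = 613 / (0.75 × 0.6 × 430 × 370 × 10⁻³) = 8.562 mm.
Required leg w = t_e / 0.707 = 12.11 mm → use 13 mm.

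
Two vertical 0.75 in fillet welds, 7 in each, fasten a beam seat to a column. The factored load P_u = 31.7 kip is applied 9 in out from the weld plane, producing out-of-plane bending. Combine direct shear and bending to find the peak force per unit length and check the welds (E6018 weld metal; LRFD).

f_max ≈ 17.6 kip/in; NOT adequate

E60XX → F_EXX = 60 ksi.
L_w = 2 × 7 = 14 in; section modulus (unit throat) S = 2 × L²/6 = 16.33 in².
Direct shear f_v = P/L_w = 31.7/14 = 2.264 kip/in.
Moment M = P × e = 31.7 × 9 = 285.3 kip·in; bending f_b = M/S = 17.47 kip/in.
f_max = √(f_v² + f_b²) = √(2.264² + 17.47²) = 17.61 kip/in.
φr_n = 0.75 × 0.6 × 60 × (0.707 × 0.75) = 14.32 kip/in → NOT adequate.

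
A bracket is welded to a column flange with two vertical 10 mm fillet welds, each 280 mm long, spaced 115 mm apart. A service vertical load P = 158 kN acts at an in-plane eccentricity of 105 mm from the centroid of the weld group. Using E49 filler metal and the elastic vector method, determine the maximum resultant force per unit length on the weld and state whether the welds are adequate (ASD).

f_max ≈ 620 N/mm; adequate

E49XX → F_EXX = 490 MPa.
Total weld length L_w = 560 mm. Treat welds as unit-width lines.
Polar moment about centroid: J = 2[d³/12 + d(b/2)²] = 2[280³/12 + 280×57.5²] = 5510000 mm³.
Direct shear f_v = P/L_w = 158×10³ / 560 = 282.1 N/mm (vertical).
Torsion M = P·e = 158×10³ × 105 = 16590000 N·mm.
Critical point at (x, y) = (57.5, 140) from centroid. f_tx = M·y/J = 421.5 N/mm; f_ty = M·x/J = 173.1 N/mm.
Resultant f_max = √[f_tx² + (f_v + f_ty)²] = √[421.5² + (282.1 + 173.1)²] = 620.4 N/mm.
Capacity per unit length: r_n/Ω = (1/2.0) × 0.6 × 490 × (0.707 × 10) = 1039 N/mm.
620.4 ≤ 1039 → adequate.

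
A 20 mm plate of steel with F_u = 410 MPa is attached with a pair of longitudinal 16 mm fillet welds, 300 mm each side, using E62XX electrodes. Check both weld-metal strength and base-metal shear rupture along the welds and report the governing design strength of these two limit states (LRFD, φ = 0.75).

φR_n ≈ 1890 kN (weld metal governs)

E62XX → F_EXX = 620 MPa.
t_e = 0.707 × 16 = 11.31 mm; L = 600 mm.
Weld metal: φR_n = 0.75 × 0.6 × 620 × 11.31 × 600 × 10⁻³ = 1894 kN.
Base metal (shear rupture): φR_n = 0.75 × 0.6 × 410 × 20 × 600 × 10⁻³ = 2214 kN.
Governing: weld metal.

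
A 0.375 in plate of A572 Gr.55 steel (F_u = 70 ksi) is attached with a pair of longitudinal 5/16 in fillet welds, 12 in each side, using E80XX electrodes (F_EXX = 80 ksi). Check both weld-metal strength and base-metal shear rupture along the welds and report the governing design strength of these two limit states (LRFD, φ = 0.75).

t_e = 0.707 × 0.3125 = 0.2209 in; L = 24 in.
Weld metal: φR_n = 0.75 × 0.6 × 80 × 0.2209 × 24 = 190.9 kips.
Base metal (shear rupture): φR_n = 0.75 × 0.6 × 70 × 0.375 × 24 = 283.5 kips.
Governing: weld metal.

φR_n ≈ 191 kips (weld metal governs)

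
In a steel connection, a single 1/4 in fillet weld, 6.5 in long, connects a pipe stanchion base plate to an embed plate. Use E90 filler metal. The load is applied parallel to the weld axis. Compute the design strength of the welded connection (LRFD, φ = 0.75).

φR_n ≈ 46.5 kip

E90XX → F_EXX = 90 ksi.
Effective throat t_e = 0.707 × 0.25 = 0.1767 in.
Total length L = 6.5 in; A_we = 0.1767 × 6.5 = 1.149 in².
F_nw = 0.6 F_EXX = 0.6 × 90 = 54 ksi.
φR_n = 0.75 × 54 × 1.149 = 46.53 kip.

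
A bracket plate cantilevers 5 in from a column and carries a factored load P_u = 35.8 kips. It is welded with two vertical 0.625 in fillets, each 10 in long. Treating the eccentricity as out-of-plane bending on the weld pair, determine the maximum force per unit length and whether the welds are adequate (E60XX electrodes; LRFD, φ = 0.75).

f_max ≈ 5.66 kip/in; adequate

E60XX → F_EXX = 60 ksi.
L_w = 2 × 10 = 20 in; section modulus (unit throat) S = 2 × L²/6 = 33.33 in².
Direct shear f_v = P/L_w = 35.8/20 = 1.79 kip/in.
Moment M = P × e = 35.8 × 5 = 179 kip·in; bending f_b = M/S = 5.37 kip/in.
f_max = √(f_v² + f_b²) = √(1.79² + 5.37²) = 5.66 kip/in.
φr_n = 0.75 × 0.6 × 60 × (0.707 × 0.625) = 11.93 kip/in → adequate.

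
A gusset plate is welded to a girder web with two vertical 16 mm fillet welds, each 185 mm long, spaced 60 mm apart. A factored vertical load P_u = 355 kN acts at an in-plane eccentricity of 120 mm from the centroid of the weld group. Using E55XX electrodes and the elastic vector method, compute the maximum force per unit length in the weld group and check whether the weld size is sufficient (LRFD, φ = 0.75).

E55XX → F_EXX = 550 MPa.
Total weld length L_w = 370 mm. Treat welds as unit-width lines.
Polar moment about centroid: J = 2[d³/12 + d(b/2)²] = 2[185³/12 + 185×30²] = 1388000 mm³.
Direct shear f_v = P/L_w = 355×10³ / 370 = 959.5 N/mm (vertical).
Torsion M = P·e = 355×10³ × 120 = 42600000 N·mm.
Critical point at (x, y) = (30, 92.5) from centroid. f_tx = M·y/J = 2838 N/mm; f_ty = M·x/J = 920.6 N/mm.
Resultant f_max = √[f_tx² + (f_v + f_ty)²] = √[2838² + (959.5 + 920.6)²] = 3405 N/mm.
Capacity per unit length: φr_n = 0.75 × 0.6 × 550 × (0.707 × 16) = 2800 N/mm.
3405 > 2800 → NOT adequate.

f_max ≈ 3400 N/mm; NOT adequate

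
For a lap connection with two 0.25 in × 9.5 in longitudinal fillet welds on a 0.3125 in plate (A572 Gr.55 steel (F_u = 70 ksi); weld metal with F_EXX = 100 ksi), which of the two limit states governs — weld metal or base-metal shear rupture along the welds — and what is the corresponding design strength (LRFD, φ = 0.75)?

t_e = 0.707 × 0.25 = 0.1767 in; L = 19 in.
Weld metal: φR_n = 0.75 × 0.6 × 100 × 0.1767 × 19 = 151.1 kip.
Base metal (shear rupture): φR_n = 0.75 × 0.6 × 70 × 0.3125 × 19 = 187 kip.
Governing: weld metal.

φR_n ≈ 151 kip (weld metal governs)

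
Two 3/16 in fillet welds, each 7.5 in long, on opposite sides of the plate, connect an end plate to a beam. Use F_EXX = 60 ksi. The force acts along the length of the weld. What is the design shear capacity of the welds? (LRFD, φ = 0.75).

Effective throat t_e = 0.707 × 0.1875 = 0.1326 in.
Total length L = 15 in; A_we = 0.1326 × 15 = 1.988 in².
F_nw = 0.6 F_EXX = 0.6 × 60 = 36 ksi.
φR_n = 0.75 × 36 × 1.988 = 53.69 kips.

φR_n ≈ 53.7 kips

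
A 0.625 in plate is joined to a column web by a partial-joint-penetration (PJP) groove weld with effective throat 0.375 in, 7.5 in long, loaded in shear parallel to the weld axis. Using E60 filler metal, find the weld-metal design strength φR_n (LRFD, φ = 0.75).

E60XX → F_EXX = 60 ksi.
Effective throat (given) t_e = 0.375 in.
A_we = 0.375 × 7.5 = 2.812 in².
F_nw = 0.6 F_EXX = 36 ksi.
φR_n = 0.75 × 36 × 2.812 = 75.94 kip.

φR_n ≈ 75.9 kip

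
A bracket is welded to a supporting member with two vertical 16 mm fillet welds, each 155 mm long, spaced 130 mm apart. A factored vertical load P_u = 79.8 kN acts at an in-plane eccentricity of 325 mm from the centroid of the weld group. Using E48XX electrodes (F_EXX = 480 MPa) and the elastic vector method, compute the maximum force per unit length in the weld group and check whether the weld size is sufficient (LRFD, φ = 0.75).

f_max ≈ 1540 N/mm; adequate

Total weld length L_w = 310 mm. Treat welds as unit-width lines.
Polar moment about centroid: J = 2[d³/12 + d(b/2)²] = 2[155³/12 + 155×65²] = 1930000 mm³.
Direct shear f_v = P/L_w = 79.8×10³ / 310 = 257.4 N/mm (vertical).
Torsion M = P·e = 79.8×10³ × 325 = 25935000 N·mm.
Critical point at (x, y) = (65, 77.5) from centroid. f_tx = M·y/J = 1041 N/mm; f_ty = M·x/J = 873.3 N/mm.
Resultant f_max = √[f_tx² + (f_v + f_ty)²] = √[1041² + (257.4 + 873.3)²] = 1537 N/mm.
Capacity per unit length: φr_n = 0.75 × 0.6 × 480 × (0.707 × 16) = 2443 N/mm.
1537 ≤ 2443 → adequate.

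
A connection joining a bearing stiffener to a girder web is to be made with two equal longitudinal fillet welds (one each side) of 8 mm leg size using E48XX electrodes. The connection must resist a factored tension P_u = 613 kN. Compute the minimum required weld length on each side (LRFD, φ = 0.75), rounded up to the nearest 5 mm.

L = 255 mm on each side

E48XX → F_EXX = 480 MPa.
Throat t_e = 0.707 × 8 = 5.656 mm.
φr_n = 0.75 × 0.6 × 480 × 5.656 × 10⁻³ = 1.222 kN/mm.
L_req = P_u / φr_n = 613 / 1.222 = 501.8 mm total.
Per side: 501.8 / 2 = 250.9 mm.
Round up → use L = 255 mm on each side.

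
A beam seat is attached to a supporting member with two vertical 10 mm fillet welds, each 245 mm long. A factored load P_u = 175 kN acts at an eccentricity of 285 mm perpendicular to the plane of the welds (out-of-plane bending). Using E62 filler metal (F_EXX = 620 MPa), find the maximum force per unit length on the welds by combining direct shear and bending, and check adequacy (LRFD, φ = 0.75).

L_w = 2 × 245 = 490 mm; section modulus (unit throat) S = 2 × L²/6 = 20010 mm².
Direct shear f_v = P/L_w = 175×10³/490 = 357.1 N/mm.
Moment M = P × e = 175×10³ × 285 = 49875000 N·mm; bending f_b = M/S = 2493 N/mm.
f_max = √(f_v² + f_b²) = √(357.1² + 2493²) = 2518 N/mm.
φr_n = 0.75 × 0.6 × 620 × (0.707 × 10) = 1973 N/mm → NOT adequate.

f_max ≈ 2520 N/mm; NOT adequate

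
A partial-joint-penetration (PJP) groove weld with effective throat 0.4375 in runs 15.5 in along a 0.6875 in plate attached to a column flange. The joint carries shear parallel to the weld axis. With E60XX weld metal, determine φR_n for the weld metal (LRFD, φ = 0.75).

E60XX → F_EXX = 60 ksi.
Effective throat (given) t_e = 0.4375 in.
A_we = 0.4375 × 15.5 = 6.781 in².
F_nw = 0.6 F_EXX = 36 ksi.
φR_n = 0.75 × 36 × 6.781 = 183.1 kips.

φR_n ≈ 183 kips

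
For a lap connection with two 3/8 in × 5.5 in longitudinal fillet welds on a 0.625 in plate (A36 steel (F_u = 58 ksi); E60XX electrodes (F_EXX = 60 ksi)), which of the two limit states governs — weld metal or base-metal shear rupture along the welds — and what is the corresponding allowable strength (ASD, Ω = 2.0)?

t_e = 0.707 × 0.375 = 0.2651 in; L = 11 in.
Weld metal: R_n/Ω = (1/2.0) × 0.6 × 60 × 0.2651 × 11 = 52.49 kip.
Base metal (shear rupture): R_n/Ω = (1/2.0) × 0.6 × 58 × 0.625 × 11 = 119.6 kip.
Governing: weld metal.

R_n/Ω ≈ 52.5 kip (weld metal governs)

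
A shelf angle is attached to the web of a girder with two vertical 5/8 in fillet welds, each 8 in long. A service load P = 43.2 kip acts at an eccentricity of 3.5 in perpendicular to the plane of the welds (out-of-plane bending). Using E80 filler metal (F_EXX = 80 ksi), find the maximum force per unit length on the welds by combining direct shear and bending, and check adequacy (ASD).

L_w = 2 × 8 = 16 in; section modulus (unit throat) S = 2 × L²/6 = 21.33 in².
Direct shear f_v = P/L_w = 43.2/16 = 2.7 kip/in.
Moment M = P × e = 43.2 × 3.5 = 151.2 kip·in; bending f_b = M/S = 7.088 kip/in.
f_max = √(f_v² + f_b²) = √(2.7² + 7.088²) = 7.584 kip/in.
r_n/Ω = (1/2.0) × 0.6 × 80 × (0.707 × 0.625) = 10.6 kip/in → adequate.

f_max ≈ 7.58 kip/in; adequate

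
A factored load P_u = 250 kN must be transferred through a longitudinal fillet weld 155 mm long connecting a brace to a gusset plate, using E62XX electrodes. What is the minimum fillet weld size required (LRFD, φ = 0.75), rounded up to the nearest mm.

E62XX → F_EXX = 620 MPa.
Total weld length L = 155 mm.
Required throat t_e = P_u / (φ × 0.6 F_EXX × L) = 250 / (0.75 × 0.6 × 620 × 155 × 10⁻³) = 5.781 mm.
Required leg w = t_e / 0.707 = 8.177 mm → use 9 mm.

w = 9 mm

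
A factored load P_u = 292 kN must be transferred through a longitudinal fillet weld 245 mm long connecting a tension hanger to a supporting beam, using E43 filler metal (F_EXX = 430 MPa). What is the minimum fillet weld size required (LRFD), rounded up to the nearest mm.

Total weld length L = 245 mm.
Required throat t_e = P_u / (φ × 0.6 F_EXX × L) = 292 / (0.75 × 0.6 × 430 × 245 × 10⁻³) = 6.159 mm.
Required leg w = t_e / 0.707 = 8.712 mm → use 9 mm.

w = 9 mm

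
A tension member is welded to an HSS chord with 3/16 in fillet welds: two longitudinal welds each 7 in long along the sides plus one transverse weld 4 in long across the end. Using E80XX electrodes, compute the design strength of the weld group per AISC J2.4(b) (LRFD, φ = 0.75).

E80XX → F_EXX = 80 ksi.
t_e = 0.707 × 0.1875 = 0.1326 in.
R_nwl = 0.6 × 80 × 0.1326 × 14 = 89.08 kips (longitudinal, 2 welds).
R_nwt = 0.6 × 80 × 0.1326 × 4 = 25.45 kips (transverse, base value).
(i) R_nwl + R_nwt = 114.5 kips; (ii) 0.85 R_nwl + 1.5 R_nwt = 113.9 kips.
R_n = max = 114.5 kips [governs: (i)]; φR_n = 85.9 kips.

φR_n ≈ 85.9 kips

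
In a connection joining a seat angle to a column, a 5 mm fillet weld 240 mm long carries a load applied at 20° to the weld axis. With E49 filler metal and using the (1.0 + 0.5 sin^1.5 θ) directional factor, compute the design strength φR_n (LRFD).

φR_n ≈ 206 kN

E49XX → F_EXX = 490 MPa.
t_e = 0.707 × 5 = 3.535 mm; A_we = 3.535 × 240 = 848.4 mm².
Directional factor: 1.0 + 0.5 sin^1.5(20°) = 1.1.
F_nw = 0.6 × 490 × 1.1 = 323.4 MPa.
φR_n = 0.75 × 323.4 × 848.4 × 10⁻³ = 205.8 kN.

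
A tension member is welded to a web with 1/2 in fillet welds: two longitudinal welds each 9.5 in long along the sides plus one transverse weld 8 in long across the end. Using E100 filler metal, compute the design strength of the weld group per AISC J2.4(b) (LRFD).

φR_n ≈ 448 kip

E100XX → F_EXX = 100 ksi.
t_e = 0.707 × 0.5 = 0.3535 in.
R_nwl = 0.6 × 100 × 0.3535 × 19 = 403 kip (longitudinal, 2 welds).
R_nwt = 0.6 × 100 × 0.3535 × 8 = 169.7 kip (transverse, base value).
(i) R_nwl + R_nwt = 572.7 kip; (ii) 0.85 R_nwl + 1.5 R_nwt = 597.1 kip.
R_n = max = 597.1 kip [governs: (ii)]; φR_n = 447.8 kip.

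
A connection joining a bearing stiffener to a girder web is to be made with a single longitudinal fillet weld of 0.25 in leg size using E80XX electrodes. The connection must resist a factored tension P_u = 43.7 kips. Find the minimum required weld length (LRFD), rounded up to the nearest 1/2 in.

E80XX → F_EXX = 80 ksi.
Throat t_e = 0.707 × 0.25 = 0.1767 in.
φr_n = 0.75 × 0.6 × 80 × 0.1767 = 6.363 kips/in.
L_req = P_u / φr_n = 43.7 / 6.363 = 6.868 in total.
Round up → use L = 7 in.

L = 7 in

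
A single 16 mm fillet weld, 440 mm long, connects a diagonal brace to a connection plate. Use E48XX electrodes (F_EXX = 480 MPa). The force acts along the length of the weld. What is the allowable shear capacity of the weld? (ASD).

R_n/Ω ≈ 717 kN

Effective throat t_e = 0.707 × 16 = 11.31 mm.
Total length L = 440 mm; A_we = 11.31 × 440 = 4977 mm².
F_nw = 0.6 F_EXX = 0.6 × 480 = 288 MPa.
R_n = 288 × 4977 × 10⁻³ = 1433 kN; R_n/Ω = 1433/2.0 = 716.7 kN.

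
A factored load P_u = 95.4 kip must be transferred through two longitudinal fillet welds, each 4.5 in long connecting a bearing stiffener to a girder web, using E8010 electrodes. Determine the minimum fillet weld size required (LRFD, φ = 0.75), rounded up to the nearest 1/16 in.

w = 7/16 in

E80XX → F_EXX = 80 ksi.
Total weld length L = 9 in.
Required throat t_e = P_u / (φ × 0.6 F_EXX × L) = 95.4 / (0.75 × 0.6 × 80 × 9) = 0.2944 in.
Required leg w = t_e / 0.707 = 0.4165 in → use 7/16 in.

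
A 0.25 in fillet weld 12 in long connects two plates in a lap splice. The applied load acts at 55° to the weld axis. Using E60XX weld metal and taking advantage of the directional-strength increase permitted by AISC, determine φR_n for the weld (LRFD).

E60XX → F_EXX = 60 ksi.
t_e = 0.707 × 0.25 = 0.1767 in; A_we = 0.1767 × 12 = 2.121 in².
Directional factor: 1.0 + 0.5 sin^1.5(55°) = 1.371.
F_nw = 0.6 × 60 × 1.371 = 49.35 ksi.
φR_n = 0.75 × 49.35 × 2.121 = 78.5 kip.

φR_n ≈ 78.5 kip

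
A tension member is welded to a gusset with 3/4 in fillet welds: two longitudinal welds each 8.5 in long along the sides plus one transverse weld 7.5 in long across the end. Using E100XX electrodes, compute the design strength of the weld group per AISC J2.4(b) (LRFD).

φR_n ≈ 613 kip

E100XX → F_EXX = 100 ksi.
t_e = 0.707 × 0.75 = 0.5302 in.
R_nwl = 0.6 × 100 × 0.5302 × 17 = 540.9 kip (longitudinal, 2 welds).
R_nwt = 0.6 × 100 × 0.5302 × 7.5 = 238.6 kip (transverse, base value).
(i) R_nwl + R_nwt = 779.5 kip; (ii) 0.85 R_nwl + 1.5 R_nwt = 817.6 kip.
R_n = max = 817.6 kip [governs: (ii)]; φR_n = 613.2 kip.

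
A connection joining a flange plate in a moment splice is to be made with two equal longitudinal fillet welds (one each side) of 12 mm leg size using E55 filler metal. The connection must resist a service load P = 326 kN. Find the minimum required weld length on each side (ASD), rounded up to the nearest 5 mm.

E55XX → F_EXX = 550 MPa.
Throat t_e = 0.707 × 12 = 8.484 mm.
r_n/Ω = (0.6 × 550 × 8.484) / 2.0 = 1400 N/mm = 1.4 kN/mm.
L_req = P / (r_n/Ω) = 326 / 1.4 = 232.9 mm total.
Per side: 232.9 / 2 = 116.4 mm.
Round up → use L = 120 mm on each side.

L = 120 mm on each side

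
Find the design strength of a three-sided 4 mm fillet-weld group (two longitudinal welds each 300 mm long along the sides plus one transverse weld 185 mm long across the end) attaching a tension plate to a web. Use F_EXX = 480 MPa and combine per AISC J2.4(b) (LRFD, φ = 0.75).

φR_n ≈ 481 kN

t_e = 0.707 × 4 = 2.828 mm.
R_nwl = 0.6 × 480 × 2.828 × 600 × 10⁻³ = 488.7 kN (longitudinal, 2 welds).
R_nwt = 0.6 × 480 × 2.828 × 185 × 10⁻³ = 150.7 kN (transverse, base value).
(i) R_nwl + R_nwt = 639.4 kN; (ii) 0.85 R_nwl + 1.5 R_nwt = 641.4 kN.
R_n = max = 641.4 kN [governs: (ii)]; φR_n = 481 kN.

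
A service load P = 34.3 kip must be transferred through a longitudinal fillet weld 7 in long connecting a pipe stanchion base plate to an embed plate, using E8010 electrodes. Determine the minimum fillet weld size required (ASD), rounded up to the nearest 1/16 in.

E80XX → F_EXX = 80 ksi.
Total weld length L = 7 in.
Required throat t_e = P × Ω / (0.6 F_EXX × L) = 34.3 × 2.0 / (0.6 × 80 × 7) = 0.2042 in.
Required leg w = t_e / 0.707 = 0.2888 in → use 5/16 in.

w = 5/16 in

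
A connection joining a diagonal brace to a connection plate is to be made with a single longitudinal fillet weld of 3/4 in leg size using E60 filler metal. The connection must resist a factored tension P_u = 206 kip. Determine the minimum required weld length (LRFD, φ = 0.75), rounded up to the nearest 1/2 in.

E60XX → F_EXX = 60 ksi.
Throat t_e = 0.707 × 0.75 = 0.5302 in.
φr_n = 0.75 × 0.6 × 60 × 0.5302 = 14.32 kip/in.
L_req = P_u / φr_n = 206 / 14.32 = 14.39 in total.
Round up → use L = 14.5 in.

L = 14.5 in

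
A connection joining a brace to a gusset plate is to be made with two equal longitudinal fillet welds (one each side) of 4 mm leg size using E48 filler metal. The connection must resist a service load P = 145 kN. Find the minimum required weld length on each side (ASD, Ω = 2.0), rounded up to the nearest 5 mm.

L = 180 mm on each side

E48XX → F_EXX = 480 MPa.
Throat t_e = 0.707 × 4 = 2.828 mm.
r_n/Ω = (0.6 × 480 × 2.828) / 2.0 = 407.2 N/mm = 0.4072 kN/mm.
L_req = P / (r_n/Ω) = 145 / 0.4072 = 356.1 mm total.
Per side: 356.1 / 2 = 178 mm.
Round up → use L = 180 mm on each side.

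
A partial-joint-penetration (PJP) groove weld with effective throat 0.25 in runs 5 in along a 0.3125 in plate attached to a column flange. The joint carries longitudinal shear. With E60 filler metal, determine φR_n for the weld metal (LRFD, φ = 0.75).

E60XX → F_EXX = 60 ksi.
Effective throat (given) t_e = 0.25 in.
A_we = 0.25 × 5 = 1.25 in².
F_nw = 0.6 F_EXX = 36 ksi.
φR_n = 0.75 × 36 × 1.25 = 33.75 kip.

φR_n ≈ 33.8 kip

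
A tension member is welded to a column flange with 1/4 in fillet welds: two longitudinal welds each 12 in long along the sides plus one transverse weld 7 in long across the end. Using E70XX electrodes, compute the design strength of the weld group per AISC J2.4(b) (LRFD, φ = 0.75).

φR_n ≈ 173 kip

E70XX → F_EXX = 70 ksi.
t_e = 0.707 × 0.25 = 0.1767 in.
R_nwl = 0.6 × 70 × 0.1767 × 24 = 178.2 kip (longitudinal, 2 welds).
R_nwt = 0.6 × 70 × 0.1767 × 7 = 51.96 kip (transverse, base value).
(i) R_nwl + R_nwt = 230.1 kip; (ii) 0.85 R_nwl + 1.5 R_nwt = 229.4 kip.
R_n = max = 230.1 kip [governs: (i)]; φR_n = 172.6 kip.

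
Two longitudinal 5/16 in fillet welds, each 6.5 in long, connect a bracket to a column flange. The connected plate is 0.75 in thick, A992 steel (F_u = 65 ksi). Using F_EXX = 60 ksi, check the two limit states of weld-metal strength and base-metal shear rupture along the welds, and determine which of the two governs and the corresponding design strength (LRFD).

t_e = 0.707 × 0.3125 = 0.2209 in; L = 13 in.
Weld metal: φR_n = 0.75 × 0.6 × 60 × 0.2209 × 13 = 77.55 kips.
Base metal (shear rupture): φR_n = 0.75 × 0.6 × 65 × 0.75 × 13 = 285.2 kips.
Governing: weld metal.

φR_n ≈ 77.5 kips (weld metal governs)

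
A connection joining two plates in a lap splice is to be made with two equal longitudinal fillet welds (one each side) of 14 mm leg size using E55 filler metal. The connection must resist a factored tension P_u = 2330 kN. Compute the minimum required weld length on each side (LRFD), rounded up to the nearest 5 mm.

L = 480 mm on each side

E55XX → F_EXX = 550 MPa.
Throat t_e = 0.707 × 14 = 9.898 mm.
φr_n = 0.75 × 0.6 × 550 × 9.898 × 10⁻³ = 2.45 kN/mm.
L_req = P_u / φr_n = 2330 / 2.45 = 951.1 mm total.
Per side: 951.1 / 2 = 475.6 mm.
Round up → use L = 480 mm on each side.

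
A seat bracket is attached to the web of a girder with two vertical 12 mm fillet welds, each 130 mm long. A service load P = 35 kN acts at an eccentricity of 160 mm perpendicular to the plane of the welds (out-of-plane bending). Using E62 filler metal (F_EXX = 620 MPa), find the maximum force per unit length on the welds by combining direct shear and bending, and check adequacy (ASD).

f_max ≈ 1000 N/mm; adequate

L_w = 2 × 130 = 260 mm; section modulus (unit throat) S = 2 × L²/6 = 5633 mm².
Direct shear f_v = P/L_w = 35×10³/260 = 134.6 N/mm.
Moment M = P × e = 35×10³ × 160 = 5600000 N·mm; bending f_b = M/S = 994.1 N/mm.
f_max = √(f_v² + f_b²) = √(134.6² + 994.1²) = 1003 N/mm.
r_n/Ω = (1/2.0) × 0.6 × 620 × (0.707 × 12) = 1578 N/mm → adequate.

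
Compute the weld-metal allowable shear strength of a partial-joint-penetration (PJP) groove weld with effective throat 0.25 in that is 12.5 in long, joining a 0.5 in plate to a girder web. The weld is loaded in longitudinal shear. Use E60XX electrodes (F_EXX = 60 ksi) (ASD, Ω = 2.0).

Effective throat (given) t_e = 0.25 in.
A_we = 0.25 × 12.5 = 3.125 in².
F_nw = 0.6 F_EXX = 36 ksi.
R_n/Ω = (36 × 3.125) / 2.0 = 56.25 kips.

R_n/Ω ≈ 56.2 kips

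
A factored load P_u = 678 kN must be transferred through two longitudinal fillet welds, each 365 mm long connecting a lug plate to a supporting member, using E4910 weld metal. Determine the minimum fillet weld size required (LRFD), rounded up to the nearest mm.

E49XX → F_EXX = 490 MPa.
Total weld length L = 730 mm.
Required throat t_e = P_u / (φ × 0.6 F_EXX × L) = 678 / (0.75 × 0.6 × 490 × 730 × 10⁻³) = 4.212 mm.
Required leg w = t_e / 0.707 = 5.958 mm → use 6 mm.

w = 6 mm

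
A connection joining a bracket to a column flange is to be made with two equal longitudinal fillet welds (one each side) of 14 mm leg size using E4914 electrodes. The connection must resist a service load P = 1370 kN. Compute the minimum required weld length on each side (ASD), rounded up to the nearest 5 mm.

L = 475 mm on each side

E49XX → F_EXX = 490 MPa.
Throat t_e = 0.707 × 14 = 9.898 mm.
r_n/Ω = (0.6 × 490 × 9.898) / 2.0 = 1455 N/mm = 1.455 kN/mm.
L_req = P / (r_n/Ω) = 1370 / 1.455 = 941.6 mm total.
Per side: 941.6 / 2 = 470.8 mm.
Round up → use L = 475 mm on each side.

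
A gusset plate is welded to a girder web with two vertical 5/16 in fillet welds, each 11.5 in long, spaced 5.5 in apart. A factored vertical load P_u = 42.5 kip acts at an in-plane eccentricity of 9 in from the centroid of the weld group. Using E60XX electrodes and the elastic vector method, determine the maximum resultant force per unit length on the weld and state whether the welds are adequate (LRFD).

E60XX → F_EXX = 60 ksi.
Total weld length L_w = 23 in. Treat welds as unit-width lines.
Polar moment about centroid: J = 2[d³/12 + d(b/2)²] = 2[11.5³/12 + 11.5×2.75²] = 427.4 in³.
Direct shear f_v = P/L_w = 42.5 / 23 = 1.848 kip/in (vertical).
Torsion M = P·e = 42.5 × 9 = 382.5 kip·in.
Critical point at (x, y) = (2.75, 5.75) from centroid. f_tx = M·y/J = 5.146 kip/in; f_ty = M·x/J = 2.461 kip/in.
Resultant f_max = √[f_tx² + (f_v + f_ty)²] = √[5.146² + (1.848 + 2.461)²] = 6.712 kip/in.
Capacity per unit length: φr_n = 0.75 × 0.6 × 60 × (0.707 × 0.3125) = 5.965 kip/in.
6.712 > 5.965 → NOT adequate.

f_max ≈ 6.71 kip/in; NOT adequate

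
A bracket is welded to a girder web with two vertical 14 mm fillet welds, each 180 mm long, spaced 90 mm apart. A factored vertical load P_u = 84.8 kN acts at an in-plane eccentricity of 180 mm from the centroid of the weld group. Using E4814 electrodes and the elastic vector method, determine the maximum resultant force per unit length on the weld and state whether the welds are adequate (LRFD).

E48XX → F_EXX = 480 MPa.
Total weld length L_w = 360 mm. Treat welds as unit-width lines.
Polar moment about centroid: J = 2[d³/12 + d(b/2)²] = 2[180³/12 + 180×45²] = 1701000 mm³.
Direct shear f_v = P/L_w = 84.8×10³ / 360 = 235.6 N/mm (vertical).
Torsion M = P·e = 84.8×10³ × 180 = 15264000 N·mm.
Critical point at (x, y) = (45, 90) from centroid. f_tx = M·y/J = 807.6 N/mm; f_ty = M·x/J = 403.8 N/mm.
Resultant f_max = √[f_tx² + (f_v + f_ty)²] = √[807.6² + (235.6 + 403.8)²] = 1030 N/mm.
Capacity per unit length: φr_n = 0.75 × 0.6 × 480 × (0.707 × 14) = 2138 N/mm.
1030 ≤ 2138 → adequate.

f_max ≈ 1030 N/mm; adequate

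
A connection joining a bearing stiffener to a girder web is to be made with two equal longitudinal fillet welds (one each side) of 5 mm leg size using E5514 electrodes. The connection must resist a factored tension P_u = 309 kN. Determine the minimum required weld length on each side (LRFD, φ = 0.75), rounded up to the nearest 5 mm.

E55XX → F_EXX = 550 MPa.
Throat t_e = 0.707 × 5 = 3.535 mm.
φr_n = 0.75 × 0.6 × 550 × 3.535 × 10⁻³ = 0.8749 kN/mm.
L_req = P_u / φr_n = 309 / 0.8749 = 353.2 mm total.
Per side: 353.2 / 2 = 176.6 mm.
Round up → use L = 180 mm on each side.

L = 180 mm on each side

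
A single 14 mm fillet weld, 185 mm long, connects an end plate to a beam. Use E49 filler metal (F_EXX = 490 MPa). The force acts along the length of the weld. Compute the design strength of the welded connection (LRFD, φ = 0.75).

φR_n ≈ 404 kN

Effective throat t_e = 0.707 × 14 = 9.898 mm.
Total length L = 185 mm; A_we = 9.898 × 185 = 1831 mm².
F_nw = 0.6 F_EXX = 0.6 × 490 = 294 MPa.
φR_n = 0.75 × 294 × 1831 × 10⁻³ = 403.8 kN.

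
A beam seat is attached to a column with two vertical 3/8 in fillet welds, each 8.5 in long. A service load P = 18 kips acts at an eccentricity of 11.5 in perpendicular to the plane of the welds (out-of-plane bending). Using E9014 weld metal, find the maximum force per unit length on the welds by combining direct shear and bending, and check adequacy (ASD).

f_max ≈ 8.66 kip/in; NOT adequate

E90XX → F_EXX = 90 ksi.
L_w = 2 × 8.5 = 17 in; section modulus (unit throat) S = 2 × L²/6 = 24.08 in².
Direct shear f_v = P/L_w = 18/17 = 1.059 kip/in.
Moment M = P × e = 18 × 11.5 = 207 kip·in; bending f_b = M/S = 8.595 kip/in.
f_max = √(f_v² + f_b²) = √(1.059² + 8.595²) = 8.66 kip/in.
r_n/Ω = (1/2.0) × 0.6 × 90 × (0.707 × 0.375) = 7.158 kip/in → NOT adequate.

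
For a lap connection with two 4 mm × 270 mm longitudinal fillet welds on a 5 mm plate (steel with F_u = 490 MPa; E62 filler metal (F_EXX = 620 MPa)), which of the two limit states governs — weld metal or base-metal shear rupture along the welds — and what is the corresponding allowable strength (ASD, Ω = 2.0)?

R_n/Ω ≈ 284 kN (weld metal governs)

t_e = 0.707 × 4 = 2.828 mm; L = 540 mm.
Weld metal: R_n/Ω = (1/2.0) × 0.6 × 620 × 2.828 × 540 × 10⁻³ = 284 kN.
Base metal (shear rupture): R_n/Ω = (1/2.0) × 0.6 × 490 × 5 × 540 × 10⁻³ = 396.9 kN.
Governing: weld metal.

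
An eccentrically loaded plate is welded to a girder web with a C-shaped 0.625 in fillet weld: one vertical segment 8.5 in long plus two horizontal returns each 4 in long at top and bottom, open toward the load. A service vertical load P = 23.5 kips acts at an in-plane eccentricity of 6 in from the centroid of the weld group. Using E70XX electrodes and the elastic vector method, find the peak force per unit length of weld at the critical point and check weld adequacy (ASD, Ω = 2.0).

E70XX → F_EXX = 70 ksi.
Total weld length L_w = 16.5 in. Treat welds as unit-width lines.
Centroid: x̄ = 2×4×2 / 16.5 = 0.9697 in from the vertical weld.
Polar moment about centroid: J = I_x + I_y = [8.5³/12 + 2×4×4.25²] + [8.5×0.9697² + 2(4³/12 + 4×1.03²)] = 222.8 in³.
Direct shear f_v = P/L_w = 23.5 / 16.5 = 1.424 kip/in (vertical).
Torsion M = P·e = 23.5 × 6 = 141 kip·in.
Critical point at (x, y) = (3.03, 4.25) from centroid. f_tx = M·y/J = 2.689 kip/in; f_ty = M·x/J = 1.917 kip/in.
Resultant f_max = √[f_tx² + (f_v + f_ty)²] = √[2.689² + (1.424 + 1.917)²] = 4.289 kip/in.
Capacity per unit length: r_n/Ω = (1/2.0) × 0.6 × 70 × (0.707 × 0.625) = 9.279 kip/in.
4.289 ≤ 9.279 → adequate.

f_max ≈ 4.29 kip/in; adequate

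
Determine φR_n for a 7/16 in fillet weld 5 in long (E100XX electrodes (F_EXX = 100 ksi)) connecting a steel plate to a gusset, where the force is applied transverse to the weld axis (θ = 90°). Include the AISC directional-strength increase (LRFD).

t_e = 0.707 × 0.4375 = 0.3093 in; A_we = 0.3093 × 5 = 1.547 in².
Directional factor: 1.0 + 0.5 sin^1.5(90°) = 1.5.
F_nw = 0.6 × 100 × 1.5 = 90 ksi.
φR_n = 0.75 × 90 × 1.547 = 104.4 kip.

φR_n ≈ 104 kip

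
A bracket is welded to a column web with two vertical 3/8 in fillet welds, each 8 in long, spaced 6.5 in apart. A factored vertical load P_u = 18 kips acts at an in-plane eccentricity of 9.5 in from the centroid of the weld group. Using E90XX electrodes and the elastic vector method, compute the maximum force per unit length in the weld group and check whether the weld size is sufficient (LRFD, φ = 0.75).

E90XX → F_EXX = 90 ksi.
Total weld length L_w = 16 in. Treat welds as unit-width lines.
Polar moment about centroid: J = 2[d³/12 + d(b/2)²] = 2[8³/12 + 8×3.25²] = 254.3 in³.
Direct shear f_v = P/L_w = 18 / 16 = 1.125 kip/in (vertical).
Torsion M = P·e = 18 × 9.5 = 171 kip·in.
Critical point at (x, y) = (3.25, 4) from centroid. f_tx = M·y/J = 2.689 kip/in; f_ty = M·x/J = 2.185 kip/in.
Resultant f_max = √[f_tx² + (f_v + f_ty)²] = √[2.689² + (1.125 + 2.185)²] = 4.265 kip/in.
Capacity per unit length: φr_n = 0.75 × 0.6 × 90 × (0.707 × 0.375) = 10.74 kip/in.
4.265 ≤ 10.74 → adequate.

f_max ≈ 4.26 kip/in; adequate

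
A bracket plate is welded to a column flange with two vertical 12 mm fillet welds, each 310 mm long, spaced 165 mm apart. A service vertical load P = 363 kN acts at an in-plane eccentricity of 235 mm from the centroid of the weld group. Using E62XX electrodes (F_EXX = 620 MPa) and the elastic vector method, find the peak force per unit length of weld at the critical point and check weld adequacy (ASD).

f_max ≈ 1970 N/mm; NOT adequate

Total weld length L_w = 620 mm. Treat welds as unit-width lines.
Polar moment about centroid: J = 2[d³/12 + d(b/2)²] = 2[310³/12 + 310×82.5²] = 9185000 mm³.
Direct shear f_v = P/L_w = 363×10³ / 620 = 585.5 N/mm (vertical).
Torsion M = P·e = 363×10³ × 235 = 85305000 N·mm.
Critical point at (x, y) = (82.5, 155) from centroid. f_tx = M·y/J = 1440 N/mm; f_ty = M·x/J = 766.2 N/mm.
Resultant f_max = √[f_tx² + (f_v + f_ty)²] = √[1440² + (585.5 + 766.2)²] = 1975 N/mm.
Capacity per unit length: r_n/Ω = (1/2.0) × 0.6 × 620 × (0.707 × 12) = 1578 N/mm.
1975 > 1578 → NOT adequate.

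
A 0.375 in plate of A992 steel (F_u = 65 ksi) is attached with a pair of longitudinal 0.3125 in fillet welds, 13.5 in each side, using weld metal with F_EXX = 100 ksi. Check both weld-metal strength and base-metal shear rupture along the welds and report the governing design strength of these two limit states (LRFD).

φR_n ≈ 268 kip (weld metal governs)

t_e = 0.707 × 0.3125 = 0.2209 in; L = 27 in.
Weld metal: φR_n = 0.75 × 0.6 × 100 × 0.2209 × 27 = 268.4 kip.
Base metal (shear rupture): φR_n = 0.75 × 0.6 × 65 × 0.375 × 27 = 296.2 kip.
Governing: weld metal.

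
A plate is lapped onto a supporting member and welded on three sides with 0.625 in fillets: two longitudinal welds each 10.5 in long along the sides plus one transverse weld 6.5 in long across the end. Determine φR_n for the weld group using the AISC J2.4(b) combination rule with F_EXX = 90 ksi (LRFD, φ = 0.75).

t_e = 0.707 × 0.625 = 0.4419 in.
R_nwl = 0.6 × 90 × 0.4419 × 21 = 501.1 kip (longitudinal, 2 welds).
R_nwt = 0.6 × 90 × 0.4419 × 6.5 = 155.1 kip (transverse, base value).
(i) R_nwl + R_nwt = 656.2 kip; (ii) 0.85 R_nwl + 1.5 R_nwt = 658.6 kip.
R_n = max = 658.6 kip [governs: (ii)]; φR_n = 493.9 kip.

φR_n ≈ 494 kip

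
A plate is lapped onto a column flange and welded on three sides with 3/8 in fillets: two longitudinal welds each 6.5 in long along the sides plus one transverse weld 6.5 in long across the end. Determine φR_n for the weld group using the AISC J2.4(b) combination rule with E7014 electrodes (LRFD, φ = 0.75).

E70XX → F_EXX = 70 ksi.
t_e = 0.707 × 0.375 = 0.2651 in.
R_nwl = 0.6 × 70 × 0.2651 × 13 = 144.8 kip (longitudinal, 2 welds).
R_nwt = 0.6 × 70 × 0.2651 × 6.5 = 72.38 kip (transverse, base value).
(i) R_nwl + R_nwt = 217.1 kip; (ii) 0.85 R_nwl + 1.5 R_nwt = 231.6 kip.
R_n = max = 231.6 kip [governs: (ii)]; φR_n = 173.7 kip.

φR_n ≈ 174 kip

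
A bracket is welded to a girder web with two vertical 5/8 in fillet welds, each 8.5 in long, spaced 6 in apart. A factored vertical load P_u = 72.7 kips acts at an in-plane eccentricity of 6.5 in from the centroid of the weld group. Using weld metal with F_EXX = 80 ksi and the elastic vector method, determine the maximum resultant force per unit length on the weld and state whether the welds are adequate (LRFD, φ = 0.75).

Total weld length L_w = 17 in. Treat welds as unit-width lines.
Polar moment about centroid: J = 2[d³/12 + d(b/2)²] = 2[8.5³/12 + 8.5×3²] = 255.4 in³.
Direct shear f_v = P/L_w = 72.7 / 17 = 4.276 kip/in (vertical).
Torsion M = P·e = 72.7 × 6.5 = 472.55 kip·in.
Critical point at (x, y) = (3, 4.25) from centroid. f_tx = M·y/J = 7.865 kip/in; f_ty = M·x/J = 5.552 kip/in.
Resultant f_max = √[f_tx² + (f_v + f_ty)²] = √[7.865² + (4.276 + 5.552)²] = 12.59 kip/in.
Capacity per unit length: φr_n = 0.75 × 0.6 × 80 × (0.707 × 0.625) = 15.91 kip/in.
12.59 ≤ 15.91 → adequate.

f_max ≈ 12.6 kip/in; adequate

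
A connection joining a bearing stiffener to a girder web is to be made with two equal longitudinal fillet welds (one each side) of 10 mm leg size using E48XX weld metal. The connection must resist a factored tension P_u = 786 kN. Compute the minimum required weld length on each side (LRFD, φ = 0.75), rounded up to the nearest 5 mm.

E48XX → F_EXX = 480 MPa.
Throat t_e = 0.707 × 10 = 7.07 mm.
φr_n = 0.75 × 0.6 × 480 × 7.07 × 10⁻³ = 1.527 kN/mm.
L_req = P_u / φr_n = 786 / 1.527 = 514.7 mm total.
Per side: 514.7 / 2 = 257.3 mm.
Round up → use L = 260 mm on each side.

L = 260 mm on each side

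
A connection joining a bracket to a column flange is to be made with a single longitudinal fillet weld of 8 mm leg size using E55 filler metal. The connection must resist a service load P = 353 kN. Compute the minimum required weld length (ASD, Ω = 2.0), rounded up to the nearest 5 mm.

E55XX → F_EXX = 550 MPa.
Throat t_e = 0.707 × 8 = 5.656 mm.
r_n/Ω = (0.6 × 550 × 5.656) / 2.0 = 933.2 N/mm = 0.9332 kN/mm.
L_req = P / (r_n/Ω) = 353 / 0.9332 = 378.3 mm total.
Round up → use L = 380 mm.

L = 380 mm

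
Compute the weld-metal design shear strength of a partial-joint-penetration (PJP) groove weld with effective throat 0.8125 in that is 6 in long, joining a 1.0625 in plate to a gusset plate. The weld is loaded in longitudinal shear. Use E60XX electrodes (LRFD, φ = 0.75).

E60XX → F_EXX = 60 ksi.
Effective throat (given) t_e = 0.8125 in.
A_we = 0.8125 × 6 = 4.875 in².
F_nw = 0.6 F_EXX = 36 ksi.
φR_n = 0.75 × 36 × 4.875 = 131.6 kip.

φR_n ≈ 132 kip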